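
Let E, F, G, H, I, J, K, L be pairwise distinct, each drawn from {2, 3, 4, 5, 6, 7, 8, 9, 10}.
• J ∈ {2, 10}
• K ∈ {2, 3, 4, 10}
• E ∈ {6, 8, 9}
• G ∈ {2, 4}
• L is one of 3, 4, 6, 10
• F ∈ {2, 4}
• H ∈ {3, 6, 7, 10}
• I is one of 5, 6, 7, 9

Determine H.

7

F and G share exactly the 2 values {2, 4}; by pigeonhole those values go to them, so strike 2, 4 from J, K, L.
J has just one choice, so J = 10. Eliminate 10 elsewhere: H, K, L.
That leaves K = 3. Remove 3 from H, L.
L has just one choice, so L = 6. Strike 6 from E, H, I.
So H = 7.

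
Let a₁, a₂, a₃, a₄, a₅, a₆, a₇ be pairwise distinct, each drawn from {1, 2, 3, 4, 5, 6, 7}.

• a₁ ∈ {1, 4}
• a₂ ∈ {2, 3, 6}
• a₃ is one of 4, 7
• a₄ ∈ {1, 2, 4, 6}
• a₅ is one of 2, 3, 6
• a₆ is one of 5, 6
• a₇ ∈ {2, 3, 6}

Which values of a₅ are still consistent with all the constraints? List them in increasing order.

2, 3, 6

The 7 variables draw from only 7 values {1, 2, 3, 4, 5, 6, 7}, so each is used; only a₆ can be 5, hence a₆ = 5.
The 6 still-open variables together cover exactly {1, 2, 3, 4, 6, 7} — 6 values for 6 variables — and 7 appears only in a₃'s list, so a₃ = 7.
a₂, a₅, a₇ between them cover only {2, 3, 6} — a naked triple. Remove those values from a₄.
No further eliminations apply; a₅ can still be any of 2, 3, 6.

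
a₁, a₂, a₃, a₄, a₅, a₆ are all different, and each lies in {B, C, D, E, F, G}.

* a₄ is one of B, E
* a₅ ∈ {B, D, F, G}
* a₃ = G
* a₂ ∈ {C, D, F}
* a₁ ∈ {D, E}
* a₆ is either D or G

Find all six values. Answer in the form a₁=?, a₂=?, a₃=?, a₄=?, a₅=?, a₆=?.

a₃'s domain is down to {G}, so a₃ = G. Eliminate G elsewhere: a₅, a₆.
a₆ has just one choice, so a₆ = D. Eliminate D elsewhere: a₁, a₂, a₅.
a₁ must be E (only option left). Remove E from a₄.
a₄'s domain is down to {B}, so a₄ = B. Eliminate B elsewhere: a₅.
That leaves a₅ = F. Strike F from a₂.
a₂ has just one choice, so a₂ = C.

a₁=E, a₂=C, a₃=G, a₄=B, a₅=F, a₆=D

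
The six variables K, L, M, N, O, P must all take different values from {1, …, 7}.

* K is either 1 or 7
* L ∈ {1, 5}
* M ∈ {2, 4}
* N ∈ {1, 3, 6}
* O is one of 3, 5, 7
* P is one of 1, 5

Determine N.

6

The 2 variables L and P are confined to {1, 5}, which locks those values in; drop them from K, N, O.
K's domain is down to {7}, so K = 7. So O can't be 7.
That leaves O = 3. Strike 3 from N.
So N = 6.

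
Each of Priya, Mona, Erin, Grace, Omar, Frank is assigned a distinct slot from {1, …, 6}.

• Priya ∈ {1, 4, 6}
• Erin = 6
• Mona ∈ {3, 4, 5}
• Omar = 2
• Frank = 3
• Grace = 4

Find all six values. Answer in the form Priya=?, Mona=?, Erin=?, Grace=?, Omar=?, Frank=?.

Erin must be 6 (only option left). So Priya can't be 6.
Grace has just one choice, so Grace = 4. Eliminate 4 elsewhere: Priya, Mona.
That leaves Omar = 2.
Frank's domain is down to {3}, so Frank = 3. Remove 3 from Mona.
Priya must be 1 (only option left).
Mona must be 5 (only option left).

Priya=1, Mona=5, Erin=6, Grace=4, Omar=2, Frank=3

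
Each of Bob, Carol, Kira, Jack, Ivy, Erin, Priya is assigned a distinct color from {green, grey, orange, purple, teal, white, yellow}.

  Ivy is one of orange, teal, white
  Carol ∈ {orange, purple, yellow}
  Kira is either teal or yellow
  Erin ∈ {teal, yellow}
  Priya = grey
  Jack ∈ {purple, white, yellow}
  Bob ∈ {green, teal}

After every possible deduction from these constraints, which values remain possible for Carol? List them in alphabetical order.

Priya has just one choice, so Priya = grey.
Among the 6 still-open variables, green fits only Bob (and all 6 values in {green, orange, purple, teal, white, yellow} must be used), so Bob = green.
Kira and Erin between them cover only {teal, yellow} — a naked pair. Remove those values from Carol, Jack, Ivy.
No further eliminations apply; Carol can still be any of orange, purple.

orange, purple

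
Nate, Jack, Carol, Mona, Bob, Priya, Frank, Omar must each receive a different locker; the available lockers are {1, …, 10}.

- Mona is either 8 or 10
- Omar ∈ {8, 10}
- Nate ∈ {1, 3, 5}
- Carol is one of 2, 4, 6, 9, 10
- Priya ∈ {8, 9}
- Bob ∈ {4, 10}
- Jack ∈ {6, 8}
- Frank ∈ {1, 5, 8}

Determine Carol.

2

Mona and Omar share exactly the 2 values {8, 10}; by pigeonhole those values go to them, so strike 8, 10 from Jack, Carol, Bob, Priya, Frank.
Jack has just one choice, so Jack = 6. Strike 6 from Carol.
Bob has just one choice, so Bob = 4. Remove 4 from Carol.
Priya's domain is down to {9}, so Priya = 9. So Carol can't be 9.
So Carol = 2.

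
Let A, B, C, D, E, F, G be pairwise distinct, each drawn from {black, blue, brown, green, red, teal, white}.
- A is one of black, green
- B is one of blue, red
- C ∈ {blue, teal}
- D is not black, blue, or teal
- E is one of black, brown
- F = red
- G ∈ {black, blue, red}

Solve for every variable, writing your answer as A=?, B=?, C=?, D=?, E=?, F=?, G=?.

F must be red (only option left). Strike red from B, D, G.
B must be blue (only option left). Eliminate blue elsewhere: C, G.
That leaves C = teal.
That leaves G = black. So A, E can't be black.
A's domain is down to {green}, so A = green. Strike green from D.
E's domain is down to {brown}, so E = brown. Strike brown from D.
D must be white (only option left).

A=green, B=blue, C=teal, D=white, E=brown, F=red, G=black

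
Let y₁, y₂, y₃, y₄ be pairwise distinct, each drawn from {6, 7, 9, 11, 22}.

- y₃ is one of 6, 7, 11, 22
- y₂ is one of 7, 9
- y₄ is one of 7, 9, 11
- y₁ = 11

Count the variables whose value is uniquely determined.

1

y₁'s domain is down to {11}, so y₁ = 11. So y₃, y₄ can't be 11.
y₂ and y₄ share exactly the 2 values {7, 9}; by pigeonhole those values go to them, so strike 7, 9 from y₃.
Determined: y₁=11. The other variables each still have more than one consistent value. That makes 1.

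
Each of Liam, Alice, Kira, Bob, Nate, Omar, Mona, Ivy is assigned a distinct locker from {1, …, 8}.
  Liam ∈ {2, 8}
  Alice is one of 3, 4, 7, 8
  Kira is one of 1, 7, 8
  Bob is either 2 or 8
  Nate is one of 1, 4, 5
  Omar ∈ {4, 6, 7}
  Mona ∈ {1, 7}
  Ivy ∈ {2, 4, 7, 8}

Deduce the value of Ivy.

4

The 8 variables draw from only 8 values {1, 2, 3, 4, 5, 6, 7, 8}, so each is used; only Alice can be 3, hence Alice = 3.
Among the 7 still-open variables, 5 fits only Nate (and all 7 values in {1, 2, 4, 5, 6, 7, 8} must be used), so Nate = 5.
The 6 still-open variables together cover exactly {1, 2, 4, 6, 7, 8} — 6 values for 6 variables — and 6 appears only in Omar's list, so Omar = 6.
The 5 still-open variables draw from only 5 values {1, 2, 4, 7, 8}, so each is used; only Ivy can be 4, hence Ivy = 4.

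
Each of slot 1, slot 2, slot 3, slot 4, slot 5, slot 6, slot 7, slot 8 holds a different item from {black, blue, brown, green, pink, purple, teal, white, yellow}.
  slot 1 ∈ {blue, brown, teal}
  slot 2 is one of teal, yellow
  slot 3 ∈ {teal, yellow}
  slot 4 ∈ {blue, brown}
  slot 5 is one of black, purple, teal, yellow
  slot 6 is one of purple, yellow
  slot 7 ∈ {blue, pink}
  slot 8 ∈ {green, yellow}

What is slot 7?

The 8 variables together cover exactly {black, blue, brown, green, pink, purple, teal, yellow} — 8 values for 8 variables — and black appears only in slot 5's list, so slot 5 = black.
The 7 still-open variables together cover exactly {blue, brown, green, pink, purple, teal, yellow} — 7 values for 7 variables — and green appears only in slot 8's list, so slot 8 = green.
The 6 still-open variables draw from only 6 values {blue, brown, pink, purple, teal, yellow}, so each is used; only slot 7 can be pink, hence slot 7 = pink.

pink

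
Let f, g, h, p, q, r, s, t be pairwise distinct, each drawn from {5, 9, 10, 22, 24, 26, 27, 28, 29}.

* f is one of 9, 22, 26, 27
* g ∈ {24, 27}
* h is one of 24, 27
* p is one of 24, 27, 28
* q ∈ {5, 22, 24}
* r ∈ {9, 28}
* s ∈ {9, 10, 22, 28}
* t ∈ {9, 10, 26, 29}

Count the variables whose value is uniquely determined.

g and h between them cover only {24, 27} — a naked pair. Remove those values from f, p, q.
p has just one choice, so p = 28. So r, s can't be 28.
r has just one choice, so r = 9. Eliminate 9 elsewhere: f, s, t.
Determined: p=28, r=9. The other variables each still have more than one consistent value. That makes 2.

2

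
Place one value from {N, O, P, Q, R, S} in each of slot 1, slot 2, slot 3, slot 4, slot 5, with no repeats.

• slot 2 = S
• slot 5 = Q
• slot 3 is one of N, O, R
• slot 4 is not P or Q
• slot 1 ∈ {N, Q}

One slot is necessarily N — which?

slot 2's domain is down to {S}, so slot 2 = S. Strike S from slot 4.
slot 5's domain is down to {Q}, so slot 5 = Q. So slot 1 can't be Q.
So N goes to slot 1.

slot 1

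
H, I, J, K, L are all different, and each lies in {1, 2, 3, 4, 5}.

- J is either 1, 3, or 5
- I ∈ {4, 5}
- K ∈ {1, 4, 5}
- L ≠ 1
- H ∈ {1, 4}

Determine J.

3

The 5 variables draw from only 5 values {1, 2, 3, 4, 5}, so each is used; only L can be 2, hence L = 2.
The 4 still-open variables draw from only 4 values {1, 3, 4, 5}, so each is used; only J can be 3, hence J = 3.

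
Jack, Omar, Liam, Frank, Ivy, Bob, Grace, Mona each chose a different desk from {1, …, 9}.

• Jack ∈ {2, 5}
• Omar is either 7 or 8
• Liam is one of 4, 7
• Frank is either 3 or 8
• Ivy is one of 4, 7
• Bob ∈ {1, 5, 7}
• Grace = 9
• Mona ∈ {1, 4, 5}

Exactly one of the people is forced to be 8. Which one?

Grace has just one choice, so Grace = 9.
Among the 7 still-open variables, 2 fits only Jack (and all 7 values in {1, 2, 3, 4, 5, 7, 8} must be used), so Jack = 2.
Among the 6 still-open variables, 3 fits only Frank (and all 6 values in {1, 3, 4, 5, 7, 8} must be used), so Frank = 3.
Among the 5 still-open variables, 8 fits only Omar (and all 5 values in {1, 4, 5, 7, 8} must be used), so Omar = 8.

Omar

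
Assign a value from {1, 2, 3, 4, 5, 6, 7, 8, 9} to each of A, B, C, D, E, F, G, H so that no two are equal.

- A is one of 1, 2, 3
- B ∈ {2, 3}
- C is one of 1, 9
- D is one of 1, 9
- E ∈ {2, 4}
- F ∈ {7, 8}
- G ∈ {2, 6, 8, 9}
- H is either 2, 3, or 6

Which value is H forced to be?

The 8 variables together cover exactly {1, 2, 3, 4, 6, 7, 8, 9} — 8 values for 8 variables — and 4 appears only in E's list, so E = 4.
The 7 still-open variables together cover exactly {1, 2, 3, 6, 7, 8, 9} — 7 values for 7 variables — and 7 appears only in F's list, so F = 7.
The 6 still-open variables together cover exactly {1, 2, 3, 6, 8, 9} — 6 values for 6 variables — and 8 appears only in G's list, so G = 8.
Among the 5 still-open variables, 6 fits only H (and all 5 values in {1, 2, 3, 6, 9} must be used), so H = 6.

6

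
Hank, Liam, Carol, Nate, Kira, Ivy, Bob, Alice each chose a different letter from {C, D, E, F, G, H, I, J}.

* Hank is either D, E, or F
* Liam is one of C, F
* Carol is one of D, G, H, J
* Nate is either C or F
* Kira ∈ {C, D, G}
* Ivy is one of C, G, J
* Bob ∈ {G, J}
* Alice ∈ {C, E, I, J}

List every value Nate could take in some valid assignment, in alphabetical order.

C, F

The 8 variables together cover exactly {C, D, E, F, G, H, I, J} — 8 values for 8 variables — and H appears only in Carol's list, so Carol = H.
The 7 still-open variables together cover exactly {C, D, E, F, G, I, J} — 7 values for 7 variables — and I appears only in Alice's list, so Alice = I.
The 6 still-open variables together cover exactly {C, D, E, F, G, J} — 6 values for 6 variables — and E appears only in Hank's list, so Hank = E.
The 5 still-open variables draw from only 5 values {C, D, F, G, J}, so each is used; only Kira can be D, hence Kira = D.
The 2 variables Liam and Nate are confined to {C, F}, which locks those values in; drop them from Ivy.
No further eliminations apply; Nate can still be any of C, F.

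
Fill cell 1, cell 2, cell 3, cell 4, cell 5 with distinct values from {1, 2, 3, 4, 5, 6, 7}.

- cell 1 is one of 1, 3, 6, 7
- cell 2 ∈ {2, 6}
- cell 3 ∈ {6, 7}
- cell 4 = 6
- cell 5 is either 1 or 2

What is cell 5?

1

cell 4 has just one choice, so cell 4 = 6. Remove 6 from cell 1, cell 2, cell 3.
cell 2's domain is down to {2}, so cell 2 = 2. Eliminate 2 elsewhere: cell 5.
So cell 5 = 1.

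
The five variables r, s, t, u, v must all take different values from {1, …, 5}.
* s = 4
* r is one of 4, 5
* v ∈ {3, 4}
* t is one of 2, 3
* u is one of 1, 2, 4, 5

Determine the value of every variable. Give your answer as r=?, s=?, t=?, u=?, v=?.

s has just one choice, so s = 4. Eliminate 4 elsewhere: r, u, v.
v must be 3 (only option left). Eliminate 3 elsewhere: t.
r has just one choice, so r = 5. Strike 5 from u.
That leaves t = 2. Remove 2 from u.
u has just one choice, so u = 1.

r=5, s=4, t=2, u=1, v=3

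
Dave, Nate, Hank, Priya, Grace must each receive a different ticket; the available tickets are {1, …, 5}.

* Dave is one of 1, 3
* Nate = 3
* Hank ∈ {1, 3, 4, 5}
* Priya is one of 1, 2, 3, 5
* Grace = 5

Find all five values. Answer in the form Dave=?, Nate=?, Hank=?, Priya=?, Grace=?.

Dave=1, Nate=3, Hank=4, Priya=2, Grace=5

Nate must be 3 (only option left). So Dave, Hank, Priya can't be 3.
That leaves Grace = 5. Strike 5 from Hank, Priya.
That leaves Dave = 1. Strike 1 from Hank, Priya.
That leaves Hank = 4.
That leaves Priya = 2.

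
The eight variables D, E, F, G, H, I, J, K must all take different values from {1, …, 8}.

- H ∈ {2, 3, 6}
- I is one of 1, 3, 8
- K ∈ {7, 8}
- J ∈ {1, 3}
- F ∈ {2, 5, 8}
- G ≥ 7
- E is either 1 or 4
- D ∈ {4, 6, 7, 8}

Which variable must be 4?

E

Among the 8 variables, 5 fits only F (and all 8 values in {1, 2, 3, 4, 5, 6, 7, 8} must be used), so F = 5.
Among the 7 still-open variables, 2 fits only H (and all 7 values in {1, 2, 3, 4, 6, 7, 8} must be used), so H = 2.
Among the 6 still-open variables, 6 fits only D (and all 6 values in {1, 3, 4, 6, 7, 8} must be used), so D = 6.
The 5 still-open variables together cover exactly {1, 3, 4, 7, 8} — 5 values for 5 variables — and 4 appears only in E's list, so E = 4.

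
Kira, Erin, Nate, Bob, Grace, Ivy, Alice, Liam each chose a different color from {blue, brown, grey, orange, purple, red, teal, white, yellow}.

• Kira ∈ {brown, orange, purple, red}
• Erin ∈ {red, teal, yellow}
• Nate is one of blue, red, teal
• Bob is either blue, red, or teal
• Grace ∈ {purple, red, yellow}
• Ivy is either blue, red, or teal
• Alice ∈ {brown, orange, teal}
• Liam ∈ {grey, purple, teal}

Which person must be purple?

Among the 8 variables, grey fits only Liam (and all 8 values in {blue, brown, grey, orange, purple, red, teal, yellow} must be used), so Liam = grey.
The 3 variables Nate, Bob, Ivy are confined to {blue, red, teal}, which locks those values in; drop them from Kira, Erin, Grace, Alice.
Erin has just one choice, so Erin = yellow. So Grace can't be yellow.
So purple goes to Grace.

Grace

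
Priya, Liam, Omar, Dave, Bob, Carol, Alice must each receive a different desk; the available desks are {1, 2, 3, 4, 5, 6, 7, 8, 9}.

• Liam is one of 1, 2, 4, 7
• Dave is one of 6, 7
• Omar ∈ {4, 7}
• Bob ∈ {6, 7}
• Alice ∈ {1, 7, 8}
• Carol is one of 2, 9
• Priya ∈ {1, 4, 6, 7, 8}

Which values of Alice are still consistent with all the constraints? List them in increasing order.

1, 8

The 7 variables draw from only 7 values {1, 2, 4, 6, 7, 8, 9}, so each is used; only Carol can be 9, hence Carol = 9.
The 6 still-open variables together cover exactly {1, 2, 4, 6, 7, 8} — 6 values for 6 variables — and 2 appears only in Liam's list, so Liam = 2.
Dave and Bob share exactly the 2 values {6, 7}; by pigeonhole those values go to them, so strike 6, 7 from Priya, Omar, Alice.
That leaves Omar = 4. Strike 4 from Priya.
No further eliminations apply; Alice can still be any of 1, 8.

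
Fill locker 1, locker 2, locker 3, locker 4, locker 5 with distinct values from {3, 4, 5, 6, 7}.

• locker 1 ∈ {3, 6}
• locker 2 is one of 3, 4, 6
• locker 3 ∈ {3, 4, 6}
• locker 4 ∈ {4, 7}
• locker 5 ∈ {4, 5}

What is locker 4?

7

Among the 5 variables, 5 fits only locker 5 (and all 5 values in {3, 4, 5, 6, 7} must be used), so locker 5 = 5.
The 4 still-open variables together cover exactly {3, 4, 6, 7} — 4 values for 4 variables — and 7 appears only in locker 4's list, so locker 4 = 7.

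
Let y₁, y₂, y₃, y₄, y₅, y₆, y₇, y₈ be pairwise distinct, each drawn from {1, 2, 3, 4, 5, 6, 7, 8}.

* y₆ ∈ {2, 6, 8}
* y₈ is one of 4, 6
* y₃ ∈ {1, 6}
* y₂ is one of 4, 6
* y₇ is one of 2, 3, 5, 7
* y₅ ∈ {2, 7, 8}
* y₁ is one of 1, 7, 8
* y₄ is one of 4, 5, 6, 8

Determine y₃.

1

The 8 variables draw from only 8 values {1, 2, 3, 4, 5, 6, 7, 8}, so each is used; only y₇ can be 3, hence y₇ = 3.
The 7 still-open variables draw from only 7 values {1, 2, 4, 5, 6, 7, 8}, so each is used; only y₄ can be 5, hence y₄ = 5.
The 2 variables y₂ and y₈ are confined to {4, 6}, which locks those values in; drop them from y₃, y₆.
So y₃ = 1.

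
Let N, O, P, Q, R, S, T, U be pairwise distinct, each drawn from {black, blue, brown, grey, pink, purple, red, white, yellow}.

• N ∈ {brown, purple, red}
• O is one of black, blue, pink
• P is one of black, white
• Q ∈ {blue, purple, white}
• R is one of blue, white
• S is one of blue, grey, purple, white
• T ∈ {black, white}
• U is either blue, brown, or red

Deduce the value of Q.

Among the 8 variables, grey fits only S (and all 8 values in {black, blue, brown, grey, pink, purple, red, white} must be used), so S = grey.
The 7 still-open variables together cover exactly {black, blue, brown, pink, purple, red, white} — 7 values for 7 variables — and pink appears only in O's list, so O = pink.
P and T share exactly the 2 values {black, white}; by pigeonhole those values go to them, so strike black, white from Q, R.
R has just one choice, so R = blue. So Q, U can't be blue.
So Q = purple.

purple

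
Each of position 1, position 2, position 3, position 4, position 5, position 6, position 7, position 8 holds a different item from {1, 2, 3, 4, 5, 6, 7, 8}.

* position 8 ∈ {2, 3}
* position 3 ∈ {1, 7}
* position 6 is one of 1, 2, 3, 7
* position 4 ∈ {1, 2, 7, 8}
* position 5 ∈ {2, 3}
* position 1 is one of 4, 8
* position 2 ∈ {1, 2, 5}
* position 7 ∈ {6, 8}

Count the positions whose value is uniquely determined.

4

The 8 variables together cover exactly {1, 2, 3, 4, 5, 6, 7, 8} — 8 values for 8 variables — and 4 appears only in position 1's list, so position 1 = 4.
The 7 still-open variables together cover exactly {1, 2, 3, 5, 6, 7, 8} — 7 values for 7 variables — and 5 appears only in position 2's list, so position 2 = 5.
Among the 6 still-open variables, 6 fits only position 7 (and all 6 values in {1, 2, 3, 6, 7, 8} must be used), so position 7 = 6.
The 5 still-open variables together cover exactly {1, 2, 3, 7, 8} — 5 values for 5 variables — and 8 appears only in position 4's list, so position 4 = 8.
The 2 variables position 5 and position 8 are confined to {2, 3}, which locks those values in; drop them from position 6.
Determined: position 1=4, position 2=5, position 4=8, position 7=6. The other positions each still have more than one consistent value. That makes 4.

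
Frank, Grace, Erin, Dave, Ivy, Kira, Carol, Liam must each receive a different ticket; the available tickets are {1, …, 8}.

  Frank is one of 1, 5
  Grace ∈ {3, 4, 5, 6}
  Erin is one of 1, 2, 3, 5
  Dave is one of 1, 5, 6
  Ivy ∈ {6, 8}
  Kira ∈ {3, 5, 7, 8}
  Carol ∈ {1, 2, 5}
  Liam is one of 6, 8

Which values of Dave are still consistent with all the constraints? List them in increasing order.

1, 5

The 8 variables together cover exactly {1, 2, 3, 4, 5, 6, 7, 8} — 8 values for 8 variables — and 4 appears only in Grace's list, so Grace = 4.
The 7 still-open variables draw from only 7 values {1, 2, 3, 5, 6, 7, 8}, so each is used; only Kira can be 7, hence Kira = 7.
Among the 6 still-open variables, 3 fits only Erin (and all 6 values in {1, 2, 3, 5, 6, 8} must be used), so Erin = 3.
The 5 still-open variables draw from only 5 values {1, 2, 5, 6, 8}, so each is used; only Carol can be 2, hence Carol = 2.
Ivy and Liam between them cover only {6, 8} — a naked pair. Remove those values from Dave.
No further eliminations apply; Dave can still be any of 1, 5.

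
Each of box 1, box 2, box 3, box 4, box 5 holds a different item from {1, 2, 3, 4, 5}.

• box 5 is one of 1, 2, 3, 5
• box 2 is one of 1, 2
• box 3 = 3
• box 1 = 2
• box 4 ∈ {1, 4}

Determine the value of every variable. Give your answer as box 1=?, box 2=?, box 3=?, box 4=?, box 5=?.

box 1=2, box 2=1, box 3=3, box 4=4, box 5=5

box 1 must be 2 (only option left). Remove 2 from box 2, box 5.
That leaves box 2 = 1. So box 4, box 5 can't be 1.
box 3 has just one choice, so box 3 = 3. Remove 3 from box 5.
That leaves box 4 = 4.
box 5 must be 5 (only option left).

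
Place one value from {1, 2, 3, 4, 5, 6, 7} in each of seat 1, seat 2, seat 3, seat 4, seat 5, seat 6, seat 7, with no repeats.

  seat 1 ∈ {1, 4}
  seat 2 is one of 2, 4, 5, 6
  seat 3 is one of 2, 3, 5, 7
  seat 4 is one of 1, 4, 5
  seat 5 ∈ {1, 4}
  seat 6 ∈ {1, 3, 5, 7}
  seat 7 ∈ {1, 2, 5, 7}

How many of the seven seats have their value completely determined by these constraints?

The 7 variables together cover exactly {1, 2, 3, 4, 5, 6, 7} — 7 values for 7 variables — and 6 appears only in seat 2's list, so seat 2 = 6.
seat 1 and seat 5 share exactly the 2 values {1, 4}; by pigeonhole those values go to them, so strike 1, 4 from seat 4, seat 6, seat 7.
That leaves seat 4 = 5. Strike 5 from seat 3, seat 6, seat 7.
Determined: seat 2=6, seat 4=5. The other seats each still have more than one consistent value. That makes 2.

2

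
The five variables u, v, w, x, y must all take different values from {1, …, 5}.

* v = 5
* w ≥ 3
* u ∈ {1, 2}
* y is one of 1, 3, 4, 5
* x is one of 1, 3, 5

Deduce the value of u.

v's domain is down to {5}, so v = 5. Eliminate 5 elsewhere: w, x, y.
The 4 still-open variables draw from only 4 values {1, 2, 3, 4}, so each is used; only u can be 2, hence u = 2.

2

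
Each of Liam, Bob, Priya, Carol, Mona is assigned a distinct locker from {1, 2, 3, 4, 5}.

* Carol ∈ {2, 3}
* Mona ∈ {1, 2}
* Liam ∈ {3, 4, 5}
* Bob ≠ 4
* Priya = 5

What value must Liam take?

Priya must be 5 (only option left). Remove 5 from Liam, Bob.
The 4 still-open variables together cover exactly {1, 2, 3, 4} — 4 values for 4 variables — and 4 appears only in Liam's list, so Liam = 4.

4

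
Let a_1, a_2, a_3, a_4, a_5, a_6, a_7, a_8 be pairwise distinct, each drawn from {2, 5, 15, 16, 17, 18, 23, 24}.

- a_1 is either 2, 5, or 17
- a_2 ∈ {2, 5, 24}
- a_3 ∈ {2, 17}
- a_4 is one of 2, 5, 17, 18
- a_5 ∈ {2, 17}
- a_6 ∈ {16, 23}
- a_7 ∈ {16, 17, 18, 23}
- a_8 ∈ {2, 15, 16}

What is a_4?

The 8 variables draw from only 8 values {2, 5, 15, 16, 17, 18, 23, 24}, so each is used; only a_8 can be 15, hence a_8 = 15.
Among the 7 still-open variables, 24 fits only a_2 (and all 7 values in {2, 5, 16, 17, 18, 23, 24} must be used), so a_2 = 24.
a_3 and a_5 share exactly the 2 values {2, 17}; by pigeonhole those values go to them, so strike 2, 17 from a_1, a_4, a_7.
a_1 has just one choice, so a_1 = 5. Eliminate 5 elsewhere: a_4.
So a_4 = 18.

18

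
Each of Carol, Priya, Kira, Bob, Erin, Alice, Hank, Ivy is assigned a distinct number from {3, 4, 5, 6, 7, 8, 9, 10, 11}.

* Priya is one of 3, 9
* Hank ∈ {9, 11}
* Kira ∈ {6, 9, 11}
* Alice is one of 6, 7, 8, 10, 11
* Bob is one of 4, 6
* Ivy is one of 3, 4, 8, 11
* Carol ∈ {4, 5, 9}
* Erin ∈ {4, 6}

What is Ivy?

Bob and Erin share exactly the 2 values {4, 6}; by pigeonhole those values go to them, so strike 4, 6 from Carol, Kira, Alice, Ivy.
Kira and Hank between them cover only {9, 11} — a naked pair. Remove those values from Carol, Priya, Alice, Ivy.
That leaves Carol = 5.
Priya's domain is down to {3}, so Priya = 3. So Ivy can't be 3.
So Ivy = 8.

8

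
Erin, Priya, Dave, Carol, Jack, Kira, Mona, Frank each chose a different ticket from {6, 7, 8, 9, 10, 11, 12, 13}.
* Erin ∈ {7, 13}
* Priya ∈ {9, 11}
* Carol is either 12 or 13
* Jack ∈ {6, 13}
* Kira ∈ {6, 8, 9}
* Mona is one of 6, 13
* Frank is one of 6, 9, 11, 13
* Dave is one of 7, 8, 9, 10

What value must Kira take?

The 8 variables together cover exactly {6, 7, 8, 9, 10, 11, 12, 13} — 8 values for 8 variables — and 10 appears only in Dave's list, so Dave = 10.
Among the 7 still-open variables, 7 fits only Erin (and all 7 values in {6, 7, 8, 9, 11, 12, 13} must be used), so Erin = 7.
The 6 still-open variables together cover exactly {6, 8, 9, 11, 12, 13} — 6 values for 6 variables — and 8 appears only in Kira's list, so Kira = 8.

8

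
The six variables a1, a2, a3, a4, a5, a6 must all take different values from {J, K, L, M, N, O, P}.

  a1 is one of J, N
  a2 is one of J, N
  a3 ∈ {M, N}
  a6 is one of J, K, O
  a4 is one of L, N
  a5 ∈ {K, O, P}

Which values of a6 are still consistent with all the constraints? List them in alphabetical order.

K, O

The 2 variables a1 and a2 are confined to {J, N}, which locks those values in; drop them from a3, a4, a6.
a3's domain is down to {M}, so a3 = M.
a4 has just one choice, so a4 = L.
No further eliminations apply; a6 can still be any of K, O.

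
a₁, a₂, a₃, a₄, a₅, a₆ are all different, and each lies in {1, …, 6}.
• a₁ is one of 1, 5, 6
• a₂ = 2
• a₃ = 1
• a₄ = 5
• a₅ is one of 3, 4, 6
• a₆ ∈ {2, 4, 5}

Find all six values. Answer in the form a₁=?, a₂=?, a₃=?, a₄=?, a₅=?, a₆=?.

a₂ has just one choice, so a₂ = 2. Strike 2 from a₆.
a₃ must be 1 (only option left). So a₁ can't be 1.
a₄'s domain is down to {5}, so a₄ = 5. So a₁, a₆ can't be 5.
That leaves a₆ = 4. Strike 4 from a₅.
a₁ has just one choice, so a₁ = 6. Strike 6 from a₅.
a₅'s domain is down to {3}, so a₅ = 3.

a₁=6, a₂=2, a₃=1, a₄=5, a₅=3, a₆=4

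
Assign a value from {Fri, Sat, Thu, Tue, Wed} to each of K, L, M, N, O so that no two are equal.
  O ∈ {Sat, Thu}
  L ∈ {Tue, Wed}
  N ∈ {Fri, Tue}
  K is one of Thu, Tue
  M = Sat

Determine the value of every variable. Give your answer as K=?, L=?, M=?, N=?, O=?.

K=Tue, L=Wed, M=Sat, N=Fri, O=Thu

M's domain is down to {Sat}, so M = Sat. Strike Sat from O.
O's domain is down to {Thu}, so O = Thu. So K can't be Thu.
That leaves K = Tue. Strike Tue from L, N.
That leaves L = Wed.
N must be Fri (only option left).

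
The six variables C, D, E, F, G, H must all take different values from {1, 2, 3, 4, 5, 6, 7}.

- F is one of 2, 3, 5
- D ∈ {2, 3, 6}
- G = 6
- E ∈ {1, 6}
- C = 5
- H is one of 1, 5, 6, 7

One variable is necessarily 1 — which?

C's domain is down to {5}, so C = 5. Remove 5 from F, H.
G must be 6 (only option left). Eliminate 6 elsewhere: D, E, H.
So 1 goes to E.

E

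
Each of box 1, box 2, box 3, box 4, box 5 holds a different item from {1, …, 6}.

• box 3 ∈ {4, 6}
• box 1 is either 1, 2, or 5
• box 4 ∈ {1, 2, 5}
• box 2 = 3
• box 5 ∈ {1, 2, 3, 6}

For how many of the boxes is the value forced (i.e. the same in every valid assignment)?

1

box 2 has just one choice, so box 2 = 3. Eliminate 3 elsewhere: box 5.
Determined: box 2=3. The other boxes each still have more than one consistent value. That makes 1.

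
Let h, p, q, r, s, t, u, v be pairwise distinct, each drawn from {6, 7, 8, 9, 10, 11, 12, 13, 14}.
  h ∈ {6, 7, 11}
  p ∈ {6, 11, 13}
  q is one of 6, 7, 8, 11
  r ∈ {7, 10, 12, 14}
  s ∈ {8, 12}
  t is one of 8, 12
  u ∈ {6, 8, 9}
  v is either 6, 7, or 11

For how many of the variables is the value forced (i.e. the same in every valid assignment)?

s and t share exactly the 2 values {8, 12}; by pigeonhole those values go to them, so strike 8, 12 from q, r, u.
h, q, v share exactly the 3 values {6, 7, 11}; by pigeonhole those values go to them, so strike 6, 7, 11 from p, r, u.
p must be 13 (only option left).
That leaves u = 9.
Determined: p=13, u=9. The other variables each still have more than one consistent value. That makes 2.

2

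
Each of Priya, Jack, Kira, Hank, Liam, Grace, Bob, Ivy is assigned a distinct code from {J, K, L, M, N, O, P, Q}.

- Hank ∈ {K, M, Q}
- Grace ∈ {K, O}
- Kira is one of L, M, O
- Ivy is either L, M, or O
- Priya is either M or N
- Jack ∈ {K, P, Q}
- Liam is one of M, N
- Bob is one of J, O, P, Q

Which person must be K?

The 8 variables together cover exactly {J, K, L, M, N, O, P, Q} — 8 values for 8 variables — and J appears only in Bob's list, so Bob = J.
The 7 still-open variables draw from only 7 values {K, L, M, N, O, P, Q}, so each is used; only Jack can be P, hence Jack = P.
The 6 still-open variables draw from only 6 values {K, L, M, N, O, Q}, so each is used; only Hank can be Q, hence Hank = Q.
The 5 still-open variables draw from only 5 values {K, L, M, N, O}, so each is used; only Grace can be K, hence Grace = K.

Grace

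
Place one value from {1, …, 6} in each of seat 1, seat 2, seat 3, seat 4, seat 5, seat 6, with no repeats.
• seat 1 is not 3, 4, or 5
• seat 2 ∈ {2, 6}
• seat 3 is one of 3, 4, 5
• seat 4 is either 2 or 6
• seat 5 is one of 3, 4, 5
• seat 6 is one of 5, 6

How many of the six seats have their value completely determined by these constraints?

2

Among the 6 variables, 1 fits only seat 1 (and all 6 values in {1, 2, 3, 4, 5, 6} must be used), so seat 1 = 1.
seat 2 and seat 4 share exactly the 2 values {2, 6}; by pigeonhole those values go to them, so strike 2, 6 from seat 6.
seat 6 has just one choice, so seat 6 = 5. So seat 3, seat 5 can't be 5.
Determined: seat 1=1, seat 6=5. The other seats each still have more than one consistent value. That makes 2.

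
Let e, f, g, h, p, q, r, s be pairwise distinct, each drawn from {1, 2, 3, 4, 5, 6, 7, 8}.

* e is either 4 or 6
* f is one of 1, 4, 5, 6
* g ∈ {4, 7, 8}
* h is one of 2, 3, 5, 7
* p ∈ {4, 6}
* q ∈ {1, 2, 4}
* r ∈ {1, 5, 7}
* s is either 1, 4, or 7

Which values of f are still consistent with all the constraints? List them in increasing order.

1, 5

The 8 variables together cover exactly {1, 2, 3, 4, 5, 6, 7, 8} — 8 values for 8 variables — and 3 appears only in h's list, so h = 3.
The 7 still-open variables together cover exactly {1, 2, 4, 5, 6, 7, 8} — 7 values for 7 variables — and 2 appears only in q's list, so q = 2.
The 6 still-open variables together cover exactly {1, 4, 5, 6, 7, 8} — 6 values for 6 variables — and 8 appears only in g's list, so g = 8.
The 2 variables e and p are confined to {4, 6}, which locks those values in; drop them from f, s.
No further eliminations apply; f can still be any of 1, 5.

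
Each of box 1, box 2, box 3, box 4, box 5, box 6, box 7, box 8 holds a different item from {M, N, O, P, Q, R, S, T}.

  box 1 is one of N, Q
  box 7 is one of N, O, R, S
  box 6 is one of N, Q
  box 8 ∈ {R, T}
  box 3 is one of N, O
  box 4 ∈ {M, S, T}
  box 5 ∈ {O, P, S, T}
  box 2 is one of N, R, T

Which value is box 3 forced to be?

O

Among the 8 variables, M fits only box 4 (and all 8 values in {M, N, O, P, Q, R, S, T} must be used), so box 4 = M.
Among the 7 still-open variables, P fits only box 5 (and all 7 values in {N, O, P, Q, R, S, T} must be used), so box 5 = P.
Among the 6 still-open variables, S fits only box 7 (and all 6 values in {N, O, Q, R, S, T} must be used), so box 7 = S.
The 5 still-open variables together cover exactly {N, O, Q, R, T} — 5 values for 5 variables — and O appears only in box 3's list, so box 3 = O.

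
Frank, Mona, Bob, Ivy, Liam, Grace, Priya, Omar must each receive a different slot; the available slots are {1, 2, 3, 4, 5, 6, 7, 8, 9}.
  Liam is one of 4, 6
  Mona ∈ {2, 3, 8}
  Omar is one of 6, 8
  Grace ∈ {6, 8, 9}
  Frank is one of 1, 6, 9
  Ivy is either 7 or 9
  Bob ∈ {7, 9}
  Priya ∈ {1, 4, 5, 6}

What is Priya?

5

The 2 variables Bob and Ivy are confined to {7, 9}, which locks those values in; drop them from Frank, Grace.
Grace and Omar between them cover only {6, 8} — a naked pair. Remove those values from Frank, Mona, Liam, Priya.
Frank must be 1 (only option left). Remove 1 from Priya.
That leaves Liam = 4. So Priya can't be 4.
So Priya = 5.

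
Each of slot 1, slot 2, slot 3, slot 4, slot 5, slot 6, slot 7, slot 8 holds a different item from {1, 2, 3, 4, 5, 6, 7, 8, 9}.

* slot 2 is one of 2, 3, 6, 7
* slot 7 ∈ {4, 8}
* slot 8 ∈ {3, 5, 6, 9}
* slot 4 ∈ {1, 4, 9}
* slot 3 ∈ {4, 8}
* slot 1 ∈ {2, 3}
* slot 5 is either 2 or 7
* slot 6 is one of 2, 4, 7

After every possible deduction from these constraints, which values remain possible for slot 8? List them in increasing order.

5, 9

The 2 variables slot 3 and slot 7 are confined to {4, 8}, which locks those values in; drop them from slot 4, slot 6.
slot 5 and slot 6 between them cover only {2, 7} — a naked pair. Remove those values from slot 1, slot 2.
slot 1's domain is down to {3}, so slot 1 = 3. So slot 2, slot 8 can't be 3.
slot 2 must be 6 (only option left). So slot 8 can't be 6.
No further eliminations apply; slot 8 can still be any of 5, 9.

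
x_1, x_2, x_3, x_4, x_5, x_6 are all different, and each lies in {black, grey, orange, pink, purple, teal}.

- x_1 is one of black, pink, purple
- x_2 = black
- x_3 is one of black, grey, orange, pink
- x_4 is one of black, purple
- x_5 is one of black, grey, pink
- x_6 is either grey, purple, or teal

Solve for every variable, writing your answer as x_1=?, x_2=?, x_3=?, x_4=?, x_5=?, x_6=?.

x_2's domain is down to {black}, so x_2 = black. So x_1, x_3, x_4, x_5 can't be black.
x_4 must be purple (only option left). Strike purple from x_1, x_6.
x_1 has just one choice, so x_1 = pink. So x_3, x_5 can't be pink.
x_5 has just one choice, so x_5 = grey. Eliminate grey elsewhere: x_3, x_6.
x_6 has just one choice, so x_6 = teal.
That leaves x_3 = orange.

x_1=pink, x_2=black, x_3=orange, x_4=purple, x_5=grey, x_6=teal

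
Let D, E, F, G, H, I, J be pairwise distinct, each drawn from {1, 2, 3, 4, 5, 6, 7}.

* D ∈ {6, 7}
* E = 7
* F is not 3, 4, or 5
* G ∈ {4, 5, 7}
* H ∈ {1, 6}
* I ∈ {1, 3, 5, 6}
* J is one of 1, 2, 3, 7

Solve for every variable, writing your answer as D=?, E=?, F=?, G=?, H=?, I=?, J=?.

D=6, E=7, F=2, G=4, H=1, I=5, J=3

E has just one choice, so E = 7. Eliminate 7 elsewhere: D, F, G, J.
That leaves D = 6. So F, H, I can't be 6.
H's domain is down to {1}, so H = 1. So F, I, J can't be 1.
That leaves F = 2. Eliminate 2 elsewhere: J.
That leaves J = 3. So I can't be 3.
I has just one choice, so I = 5. So G can't be 5.
That leaves G = 4.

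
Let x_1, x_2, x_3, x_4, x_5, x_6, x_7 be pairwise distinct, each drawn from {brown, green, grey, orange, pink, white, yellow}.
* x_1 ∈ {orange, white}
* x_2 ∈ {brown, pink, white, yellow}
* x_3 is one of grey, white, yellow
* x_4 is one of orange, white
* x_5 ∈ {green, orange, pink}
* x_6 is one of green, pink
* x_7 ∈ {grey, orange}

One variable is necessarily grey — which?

x_7

The 7 variables draw from only 7 values {brown, green, grey, orange, pink, white, yellow}, so each is used; only x_2 can be brown, hence x_2 = brown.
The 6 still-open variables together cover exactly {green, grey, orange, pink, white, yellow} — 6 values for 6 variables — and yellow appears only in x_3's list, so x_3 = yellow.
The 5 still-open variables together cover exactly {green, grey, orange, pink, white} — 5 values for 5 variables — and grey appears only in x_7's list, so x_7 = grey.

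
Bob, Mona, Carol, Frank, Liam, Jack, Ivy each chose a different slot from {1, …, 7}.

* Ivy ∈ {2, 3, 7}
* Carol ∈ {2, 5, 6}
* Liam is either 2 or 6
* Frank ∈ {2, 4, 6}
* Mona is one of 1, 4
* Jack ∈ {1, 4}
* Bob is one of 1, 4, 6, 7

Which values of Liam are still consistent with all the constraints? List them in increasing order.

The 7 variables draw from only 7 values {1, 2, 3, 4, 5, 6, 7}, so each is used; only Ivy can be 3, hence Ivy = 3.
The 6 still-open variables together cover exactly {1, 2, 4, 5, 6, 7} — 6 values for 6 variables — and 5 appears only in Carol's list, so Carol = 5.
Among the 5 still-open variables, 7 fits only Bob (and all 5 values in {1, 2, 4, 6, 7} must be used), so Bob = 7.
The 2 variables Mona and Jack are confined to {1, 4}, which locks those values in; drop them from Frank.
No further eliminations apply; Liam can still be any of 2, 6.

2, 6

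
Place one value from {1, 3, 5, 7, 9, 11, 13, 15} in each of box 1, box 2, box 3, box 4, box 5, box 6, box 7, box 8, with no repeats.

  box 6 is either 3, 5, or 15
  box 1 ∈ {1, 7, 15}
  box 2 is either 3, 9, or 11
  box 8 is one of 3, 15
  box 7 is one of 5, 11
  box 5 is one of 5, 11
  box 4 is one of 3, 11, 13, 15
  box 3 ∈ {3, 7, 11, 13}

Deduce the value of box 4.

13

Among the 8 variables, 1 fits only box 1 (and all 8 values in {1, 3, 5, 7, 9, 11, 13, 15} must be used), so box 1 = 1.
The 7 still-open variables together cover exactly {3, 5, 7, 9, 11, 13, 15} — 7 values for 7 variables — and 7 appears only in box 3's list, so box 3 = 7.
The 6 still-open variables draw from only 6 values {3, 5, 9, 11, 13, 15}, so each is used; only box 2 can be 9, hence box 2 = 9.
Among the 5 still-open variables, 13 fits only box 4 (and all 5 values in {3, 5, 11, 13, 15} must be used), so box 4 = 13.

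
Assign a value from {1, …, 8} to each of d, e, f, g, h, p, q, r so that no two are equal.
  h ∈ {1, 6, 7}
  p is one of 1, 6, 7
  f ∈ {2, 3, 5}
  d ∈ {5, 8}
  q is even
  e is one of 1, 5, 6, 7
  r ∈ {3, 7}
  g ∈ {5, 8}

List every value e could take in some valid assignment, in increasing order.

1, 6, 7

Among the 8 variables, 4 fits only q (and all 8 values in {1, 2, 3, 4, 5, 6, 7, 8} must be used), so q = 4.
The 7 still-open variables together cover exactly {1, 2, 3, 5, 6, 7, 8} — 7 values for 7 variables — and 2 appears only in f's list, so f = 2.
The 6 still-open variables draw from only 6 values {1, 3, 5, 6, 7, 8}, so each is used; only r can be 3, hence r = 3.
d and g share exactly the 2 values {5, 8}; by pigeonhole those values go to them, so strike 5, 8 from e.
No further eliminations apply; e can still be any of 1, 6, 7.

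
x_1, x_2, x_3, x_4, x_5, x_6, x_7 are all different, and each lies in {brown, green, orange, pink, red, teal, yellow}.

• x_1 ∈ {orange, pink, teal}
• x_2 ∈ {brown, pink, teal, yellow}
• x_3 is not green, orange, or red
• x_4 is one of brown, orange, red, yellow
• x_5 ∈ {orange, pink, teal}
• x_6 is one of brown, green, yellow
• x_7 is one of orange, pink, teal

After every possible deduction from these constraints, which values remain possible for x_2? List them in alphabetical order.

Among the 7 variables, green fits only x_6 (and all 7 values in {brown, green, orange, pink, red, teal, yellow} must be used), so x_6 = green.
Among the 6 still-open variables, red fits only x_4 (and all 6 values in {brown, orange, pink, red, teal, yellow} must be used), so x_4 = red.
x_1, x_5, x_7 between them cover only {orange, pink, teal} — a naked triple. Remove those values from x_2, x_3.
No further eliminations apply; x_2 can still be any of brown, yellow.

brown, yellow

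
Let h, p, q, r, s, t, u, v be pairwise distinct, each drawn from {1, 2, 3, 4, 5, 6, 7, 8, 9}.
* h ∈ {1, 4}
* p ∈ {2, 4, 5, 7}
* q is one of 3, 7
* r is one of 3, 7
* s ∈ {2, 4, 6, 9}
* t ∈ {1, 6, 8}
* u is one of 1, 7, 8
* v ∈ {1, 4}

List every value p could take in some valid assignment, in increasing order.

2, 5

h and v between them cover only {1, 4} — a naked pair. Remove those values from p, s, t, u.
The 2 variables q and r are confined to {3, 7}, which locks those values in; drop them from p, u.
u has just one choice, so u = 8. Remove 8 from t.
t must be 6 (only option left). So s can't be 6.
No further eliminations apply; p can still be any of 2, 5.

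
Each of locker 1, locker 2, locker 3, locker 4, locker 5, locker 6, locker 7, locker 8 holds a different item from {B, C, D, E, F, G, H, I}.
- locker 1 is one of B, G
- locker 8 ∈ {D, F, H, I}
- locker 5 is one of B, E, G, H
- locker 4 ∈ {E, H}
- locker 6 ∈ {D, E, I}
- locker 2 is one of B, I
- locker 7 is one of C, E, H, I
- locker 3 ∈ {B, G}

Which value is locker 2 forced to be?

I

The 8 variables together cover exactly {B, C, D, E, F, G, H, I} — 8 values for 8 variables — and C appears only in locker 7's list, so locker 7 = C.
The 7 still-open variables draw from only 7 values {B, D, E, F, G, H, I}, so each is used; only locker 8 can be F, hence locker 8 = F.
The 6 still-open variables draw from only 6 values {B, D, E, G, H, I}, so each is used; only locker 6 can be D, hence locker 6 = D.
Among the 5 still-open variables, I fits only locker 2 (and all 5 values in {B, E, G, H, I} must be used), so locker 2 = I.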